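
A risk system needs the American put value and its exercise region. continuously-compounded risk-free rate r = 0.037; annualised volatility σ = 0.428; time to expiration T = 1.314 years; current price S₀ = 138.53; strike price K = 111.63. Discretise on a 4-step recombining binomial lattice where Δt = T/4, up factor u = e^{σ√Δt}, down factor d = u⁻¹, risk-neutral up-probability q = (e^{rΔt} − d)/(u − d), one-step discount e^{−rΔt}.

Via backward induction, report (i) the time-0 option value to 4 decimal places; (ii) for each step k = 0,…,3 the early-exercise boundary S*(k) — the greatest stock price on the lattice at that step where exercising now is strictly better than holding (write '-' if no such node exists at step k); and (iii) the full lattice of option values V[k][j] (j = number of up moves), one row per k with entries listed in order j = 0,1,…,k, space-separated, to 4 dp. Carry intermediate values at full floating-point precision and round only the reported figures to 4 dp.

price = 12.2155
boundary = - - - 66.3646
tree:
12.2155
19.6055 3.9891
30.4928 7.5285 0.0000
45.2654 14.2084 0.0000 0.0000
59.7021 26.8151 0.0000 0.0000 0.0000

Δt=0.32850, u=1.27801, d=0.78246, q=0.46366, disc=e^(-rΔt)=0.98792
k=4 terminal: V=max(K-S,0) → 59.7021 26.8151 0.0000 0.0000 0.0000
k=3: j=0 S=66.3646 intr=45.2654 cont=43.9168 V=45.2654[EX]; j=1 S=108.3947 intr=3.2353 cont=14.2084 V=14.2084[hold]; j=2 S=177.0434 intr=0.0000 cont=0.0000 V=0.0000[hold]; j=3 S=289.1688 intr=0.0000 cont=0.0000 V=0.0000[hold]  S*(3)=66.3646
k=2: j=0 S=84.8149 intr=26.8151 cont=30.4928 V=30.4928[hold]; j=1 S=138.5300 intr=0.0000 cont=7.5285 V=7.5285[hold]; j=2 S=226.2640 intr=0.0000 cont=0.0000 V=0.0000[hold]  S*(2)=-
k=1: j=0 S=108.3947 intr=3.2353 cont=19.6055 V=19.6055[hold]; j=1 S=177.0434 intr=0.0000 cont=3.9891 V=3.9891[hold]  S*(1)=-
k=0: j=0 S=138.5300 intr=0.0000 cont=12.2155 V=12.2155[hold]  S*(0)=-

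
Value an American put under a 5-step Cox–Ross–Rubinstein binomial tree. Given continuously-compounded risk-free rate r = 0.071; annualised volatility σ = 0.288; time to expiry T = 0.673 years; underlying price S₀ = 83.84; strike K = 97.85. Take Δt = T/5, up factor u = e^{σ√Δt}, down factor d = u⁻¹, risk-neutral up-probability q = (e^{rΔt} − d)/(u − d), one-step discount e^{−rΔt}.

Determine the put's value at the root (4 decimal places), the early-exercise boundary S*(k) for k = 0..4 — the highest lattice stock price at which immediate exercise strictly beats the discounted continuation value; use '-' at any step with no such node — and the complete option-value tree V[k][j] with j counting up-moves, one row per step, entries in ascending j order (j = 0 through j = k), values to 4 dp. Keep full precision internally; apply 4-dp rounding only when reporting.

price = 15.4089
boundary = - 75.4333 67.8696 75.4333 83.8400
tree:
15.4089
22.4167 9.1983
29.9804 14.6994 4.2695
36.7857 22.4167 7.8181 1.0593
42.9087 29.9804 14.0100 2.2234 0.0000
48.4177 36.7857 22.4167 4.6664 0.0000 0.0000

Δt=0.13460, u=1.11145, d=0.89973, q=0.51896, disc=e^(-rΔt)=0.99049
k=5 terminal: V=max(K-S,0) → 48.4177 36.7857 22.4167 4.6664 0.0000 0.0000
k=4: j=0 S=54.9413 intr=42.9087 cont=41.9780 V=42.9087[EX]; j=1 S=67.8696 intr=29.9804 cont=29.0498 V=29.9804[EX]; j=2 S=83.8400 intr=14.0100 cont=13.0793 V=14.0100[EX]; j=3 S=103.5684 intr=0.0000 cont=2.2234 V=2.2234[hold]; j=4 S=127.9391 intr=0.0000 cont=0.0000 V=0.0000[hold]  S*(4)=83.8400
k=3: j=0 S=61.0643 intr=36.7857 cont=35.8551 V=36.7857[EX]; j=1 S=75.4333 intr=22.4167 cont=21.4860 V=22.4167[EX]; j=2 S=93.1836 intr=4.6664 cont=7.8181 V=7.8181[hold]; j=3 S=115.1106 intr=0.0000 cont=1.0593 V=1.0593[hold]  S*(3)=75.4333
k=2: j=0 S=67.8696 intr=29.9804 cont=29.0498 V=29.9804[EX]; j=1 S=83.8400 intr=14.0100 cont=14.6994 V=14.6994[hold]; j=2 S=103.5684 intr=0.0000 cont=4.2695 V=4.2695[hold]  S*(2)=67.8696
k=1: j=0 S=75.4333 intr=22.4167 cont=21.8404 V=22.4167[EX]; j=1 S=93.1836 intr=4.6664 cont=9.1983 V=9.1983[hold]  S*(1)=75.4333
k=0: j=0 S=83.8400 intr=14.0100 cont=15.4089 V=15.4089[hold]  S*(0)=-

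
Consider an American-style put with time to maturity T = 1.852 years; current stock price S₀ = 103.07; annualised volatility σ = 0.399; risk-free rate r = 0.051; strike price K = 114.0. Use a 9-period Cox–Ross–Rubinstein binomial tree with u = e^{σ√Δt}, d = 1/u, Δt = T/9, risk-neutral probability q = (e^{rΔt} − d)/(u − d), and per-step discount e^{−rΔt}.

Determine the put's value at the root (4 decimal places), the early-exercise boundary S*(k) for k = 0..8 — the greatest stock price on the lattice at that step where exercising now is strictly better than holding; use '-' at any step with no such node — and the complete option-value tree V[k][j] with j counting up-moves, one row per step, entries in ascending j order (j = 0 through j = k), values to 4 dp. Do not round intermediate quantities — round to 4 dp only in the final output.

price = 24.2286
boundary = - - - 59.8844 71.7662 59.8844 71.7662 59.8844 71.7662
tree:
24.2286
32.6486 15.7751
42.7095 22.6284 8.8086
54.1156 31.4736 13.6864 3.7974
64.0302 42.2338 20.6817 6.5228 0.9730
72.3033 54.1156 30.1947 10.9850 1.9051 0.0000
79.2067 64.0302 42.2338 18.0108 3.7300 0.0000 0.0000
84.9672 72.3033 54.1156 28.4171 7.3029 0.0000 0.0000 0.0000
89.7739 79.2067 64.0302 42.2338 14.2983 0.0000 0.0000 0.0000 0.0000
93.7848 84.9672 72.3033 54.1156 27.9945 0.0000 0.0000 0.0000 0.0000 0.0000

Δt=0.20578  u=1.19841  d=0.83444  q=0.48386  discount=0.98956
step 9 (expiry): payoffs max(K−S,0) = 93.7848 84.9672 72.3033 54.1156 27.9945 0.0000 0.0000 0.0000 0.0000 0.0000
step 8: (k=8,j=0): S=24.2261, (K−S)⁺=89.7739, hold=88.5838 ⇒ V=89.7739 exercise | (k=8,j=1): S=34.7933, (K−S)⁺=79.2067, hold=78.0166 ⇒ V=79.2067 exercise | (k=8,j=2): S=49.9698, (K−S)⁺=64.0302, hold=62.8400 ⇒ V=64.0302 exercise | (k=8,j=3): S=71.7662, (K−S)⁺=42.2338, hold=41.0437 ⇒ V=42.2338 exercise | (k=8,j=4): S=103.0700, (K−S)⁺=10.9300, hold=14.2983 ⇒ V=14.2983 continue | (k=8,j=5): S=148.0282, (K−S)⁺=0.0000, hold=0.0000 ⇒ V=0.0000 continue | (k=8,j=6): S=212.5968, (K−S)⁺=0.0000, hold=0.0000 ⇒ V=0.0000 continue | (k=8,j=7): S=305.3297, (K−S)⁺=0.0000, hold=0.0000 ⇒ V=0.0000 continue | (k=8,j=8): S=438.5119, (K−S)⁺=0.0000, hold=0.0000 ⇒ V=0.0000 continue  boundary S*=71.7662
step 7: (k=7,j=0): S=29.0328, (K−S)⁺=84.9672, hold=83.7770 ⇒ V=84.9672 exercise | (k=7,j=1): S=41.6967, (K−S)⁺=72.3033, hold=71.1132 ⇒ V=72.3033 exercise | (k=7,j=2): S=59.8844, (K−S)⁺=54.1156, hold=52.9254 ⇒ V=54.1156 exercise | (k=7,j=3): S=86.0055, (K−S)⁺=27.9945, hold=28.4171 ⇒ V=28.4171 continue | (k=7,j=4): S=123.5203, (K−S)⁺=0.0000, hold=7.3029 ⇒ V=7.3029 continue | (k=7,j=5): S=177.3988, (K−S)⁺=0.0000, hold=0.0000 ⇒ V=0.0000 continue | (k=7,j=6): S=254.7786, (K−S)⁺=0.0000, hold=0.0000 ⇒ V=0.0000 continue | (k=7,j=7): S=365.9108, (K−S)⁺=0.0000, hold=0.0000 ⇒ V=0.0000 continue  boundary S*=59.8844
step 6: (k=6,j=0): S=34.7933, (K−S)⁺=79.2067, hold=78.0166 ⇒ V=79.2067 exercise | (k=6,j=1): S=49.9698, (K−S)⁺=64.0302, hold=62.8400 ⇒ V=64.0302 exercise | (k=6,j=2): S=71.7662, (K−S)⁺=42.2338, hold=41.2460 ⇒ V=42.2338 exercise | (k=6,j=3): S=103.0700, (K−S)⁺=10.9300, hold=18.0108 ⇒ V=18.0108 continue | (k=6,j=4): S=148.0282, (K−S)⁺=0.0000, hold=3.7300 ⇒ V=3.7300 continue | (k=6,j=5): S=212.5968, (K−S)⁺=0.0000, hold=0.0000 ⇒ V=0.0000 continue | (k=6,j=6): S=305.3297, (K−S)⁺=0.0000, hold=0.0000 ⇒ V=0.0000 continue  boundary S*=71.7662
step 5: (k=5,j=0): S=41.6967, (K−S)⁺=72.3033, hold=71.1132 ⇒ V=72.3033 exercise | (k=5,j=1): S=59.8844, (K−S)⁺=54.1156, hold=52.9254 ⇒ V=54.1156 exercise | (k=5,j=2): S=86.0055, (K−S)⁺=27.9945, hold=30.1947 ⇒ V=30.1947 continue | (k=5,j=3): S=123.5203, (K−S)⁺=0.0000, hold=10.9850 ⇒ V=10.9850 continue | (k=5,j=4): S=177.3988, (K−S)⁺=0.0000, hold=1.9051 ⇒ V=1.9051 continue | (k=5,j=5): S=254.7786, (K−S)⁺=0.0000, hold=0.0000 ⇒ V=0.0000 continue  boundary S*=59.8844
step 4: (k=4,j=0): S=49.9698, (K−S)⁺=64.0302, hold=62.8400 ⇒ V=64.0302 exercise | (k=4,j=1): S=71.7662, (K−S)⁺=42.2338, hold=42.0971 ⇒ V=42.2338 exercise | (k=4,j=2): S=103.0700, (K−S)⁺=10.9300, hold=20.6817 ⇒ V=20.6817 continue | (k=4,j=3): S=148.0282, (K−S)⁺=0.0000, hold=6.5228 ⇒ V=6.5228 continue | (k=4,j=4): S=212.5968, (K−S)⁺=0.0000, hold=0.9730 ⇒ V=0.9730 continue  boundary S*=71.7662
step 3: (k=3,j=0): S=59.8844, (K−S)⁺=54.1156, hold=52.9254 ⇒ V=54.1156 exercise | (k=3,j=1): S=86.0055, (K−S)⁺=27.9945, hold=31.4736 ⇒ V=31.4736 continue | (k=3,j=2): S=123.5203, (K−S)⁺=0.0000, hold=13.6864 ⇒ V=13.6864 continue | (k=3,j=3): S=177.3988, (K−S)⁺=0.0000, hold=3.7974 ⇒ V=3.7974 continue  boundary S*=59.8844
step 2: (k=2,j=0): S=71.7662, (K−S)⁺=42.2338, hold=42.7095 ⇒ V=42.7095 continue | (k=2,j=1): S=103.0700, (K−S)⁺=10.9300, hold=22.6284 ⇒ V=22.6284 continue | (k=2,j=2): S=148.0282, (K−S)⁺=0.0000, hold=8.8086 ⇒ V=8.8086 continue  boundary S*=-
step 1: (k=1,j=0): S=86.0055, (K−S)⁺=27.9945, hold=32.6486 ⇒ V=32.6486 continue | (k=1,j=1): S=123.5203, (K−S)⁺=0.0000, hold=15.7751 ⇒ V=15.7751 continue  boundary S*=-
step 0: (k=0,j=0): S=103.0700, (K−S)⁺=10.9300, hold=24.2286 ⇒ V=24.2286 continue  boundary S*=-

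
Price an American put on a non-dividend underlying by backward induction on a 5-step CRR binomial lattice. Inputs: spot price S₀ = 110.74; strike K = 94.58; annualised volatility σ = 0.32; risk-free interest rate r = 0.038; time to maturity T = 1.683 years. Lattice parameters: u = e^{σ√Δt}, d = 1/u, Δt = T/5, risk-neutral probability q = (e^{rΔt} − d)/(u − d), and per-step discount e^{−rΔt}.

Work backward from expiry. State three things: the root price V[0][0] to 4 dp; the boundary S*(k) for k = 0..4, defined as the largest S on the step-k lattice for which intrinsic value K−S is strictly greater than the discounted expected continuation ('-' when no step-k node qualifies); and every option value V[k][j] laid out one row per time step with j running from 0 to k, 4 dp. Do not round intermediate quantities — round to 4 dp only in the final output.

Δt=0.33660  u=1.20401  d=0.83056  q=0.48819  discount=0.98729
step 5 (expiry): payoffs max(K−S,0) = 50.8117 31.1321 2.6038 0.0000 0.0000 0.0000
step 4: (k=4,j=0): S=52.6973, (K−S)⁺=41.8827, hold=40.6806 ⇒ V=41.8827 exercise | (k=4,j=1): S=76.3918, (K−S)⁺=18.1882, hold=16.9862 ⇒ V=18.1882 exercise | (k=4,j=2): S=110.7400, (K−S)⁺=0.0000, hold=1.3157 ⇒ V=1.3157 continue | (k=4,j=3): S=160.5323, (K−S)⁺=0.0000, hold=0.0000 ⇒ V=0.0000 continue | (k=4,j=4): S=232.7130, (K−S)⁺=0.0000, hold=0.0000 ⇒ V=0.0000 continue  boundary S*=76.3918
step 3: (k=3,j=0): S=63.4479, (K−S)⁺=31.1321, hold=29.9300 ⇒ V=31.1321 exercise | (k=3,j=1): S=91.9762, (K−S)⁺=2.6038, hold=9.8248 ⇒ V=9.8248 continue | (k=3,j=2): S=133.3317, (K−S)⁺=0.0000, hold=0.6648 ⇒ V=0.6648 continue | (k=3,j=3): S=193.2821, (K−S)⁺=0.0000, hold=0.0000 ⇒ V=0.0000 continue  boundary S*=63.4479
step 2: (k=2,j=0): S=76.3918, (K−S)⁺=18.1882, hold=20.4666 ⇒ V=20.4666 continue | (k=2,j=1): S=110.7400, (K−S)⁺=0.0000, hold=5.2850 ⇒ V=5.2850 continue | (k=2,j=2): S=160.5323, (K−S)⁺=0.0000, hold=0.3359 ⇒ V=0.3359 continue  boundary S*=-
step 1: (k=1,j=0): S=91.9762, (K−S)⁺=2.6038, hold=12.8892 ⇒ V=12.8892 continue | (k=1,j=1): S=133.3317, (K−S)⁺=0.0000, hold=2.8324 ⇒ V=2.8324 continue  boundary S*=-
step 0: (k=0,j=0): S=110.7400, (K−S)⁺=0.0000, hold=7.8782 ⇒ V=7.8782 continue  boundary S*=-

price = 7.8782
boundary = - - - 63.4479 76.3918
tree:
7.8782
12.8892 2.8324
20.4666 5.2850 0.3359
31.1321 9.8248 0.6648 0.0000
41.8827 18.1882 1.3157 0.0000 0.0000
50.8117 31.1321 2.6038 0.0000 0.0000 0.0000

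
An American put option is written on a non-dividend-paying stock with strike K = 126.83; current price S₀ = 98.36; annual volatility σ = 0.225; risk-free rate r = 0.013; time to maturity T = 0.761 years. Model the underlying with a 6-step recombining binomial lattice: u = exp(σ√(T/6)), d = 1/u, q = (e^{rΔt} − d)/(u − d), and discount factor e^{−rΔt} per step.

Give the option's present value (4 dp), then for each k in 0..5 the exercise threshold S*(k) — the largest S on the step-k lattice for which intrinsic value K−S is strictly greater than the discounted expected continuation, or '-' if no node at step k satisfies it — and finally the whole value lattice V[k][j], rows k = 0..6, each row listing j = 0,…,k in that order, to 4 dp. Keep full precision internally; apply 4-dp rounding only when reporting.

price = 28.9665
boundary = - 90.7859 83.7949 90.7859 98.3600 106.5660
tree:
28.9665
36.0441 21.7052
43.0351 28.5833 14.6271
49.4876 36.0441 20.9222 8.1312
55.4433 43.0351 28.4700 13.1451 2.9454
60.9404 49.4876 36.0441 20.2640 5.7878 0.0000
66.0142 55.4433 43.0351 28.4700 11.3733 0.0000 0.0000

Δt=0.12683, u=1.08343, d=0.92300, q=0.49026, disc=e^(-rΔt)=0.99835
k=6 terminal: V=max(K-S,0) → 66.0142 55.4433 43.0351 28.4700 11.3733 0.0000 0.0000
k=5: j=0 S=65.8896 intr=60.9404 cont=60.7315 V=60.9404[EX]; j=1 S=77.3424 intr=49.4876 cont=49.2787 V=49.4876[EX]; j=2 S=90.7859 intr=36.0441 cont=35.8352 V=36.0441[EX]; j=3 S=106.5660 intr=20.2640 cont=20.0550 V=20.2640[EX]; j=4 S=125.0891 intr=1.7409 cont=5.7878 V=5.7878[hold]; j=5 S=146.8318 intr=0.0000 cont=0.0000 V=0.0000[hold]  S*(5)=106.5660
k=4: j=0 S=71.3867 intr=55.4433 cont=55.2344 V=55.4433[EX]; j=1 S=83.7949 intr=43.0351 cont=42.8261 V=43.0351[EX]; j=2 S=98.3600 intr=28.4700 cont=28.2611 V=28.4700[EX]; j=3 S=115.4567 intr=11.3733 cont=13.1451 V=13.1451[hold]; j=4 S=135.5251 intr=0.0000 cont=2.9454 V=2.9454[hold]  S*(4)=98.3600
k=3: j=0 S=77.3424 intr=49.4876 cont=49.2787 V=49.4876[EX]; j=1 S=90.7859 intr=36.0441 cont=35.8352 V=36.0441[EX]; j=2 S=106.5660 intr=20.2640 cont=20.9222 V=20.9222[hold]; j=3 S=125.0891 intr=1.7409 cont=8.1312 V=8.1312[hold]  S*(3)=90.7859
k=2: j=0 S=83.7949 intr=43.0351 cont=42.8261 V=43.0351[EX]; j=1 S=98.3600 intr=28.4700 cont=28.5833 V=28.5833[hold]; j=2 S=115.4567 intr=11.3733 cont=14.6271 V=14.6271[hold]  S*(2)=83.7949
k=1: j=0 S=90.7859 intr=36.0441 cont=35.8906 V=36.0441[EX]; j=1 S=106.5660 intr=20.2640 cont=21.7052 V=21.7052[hold]  S*(1)=90.7859
k=0: j=0 S=98.3600 intr=28.4700 cont=28.9665 V=28.9665[hold]  S*(0)=-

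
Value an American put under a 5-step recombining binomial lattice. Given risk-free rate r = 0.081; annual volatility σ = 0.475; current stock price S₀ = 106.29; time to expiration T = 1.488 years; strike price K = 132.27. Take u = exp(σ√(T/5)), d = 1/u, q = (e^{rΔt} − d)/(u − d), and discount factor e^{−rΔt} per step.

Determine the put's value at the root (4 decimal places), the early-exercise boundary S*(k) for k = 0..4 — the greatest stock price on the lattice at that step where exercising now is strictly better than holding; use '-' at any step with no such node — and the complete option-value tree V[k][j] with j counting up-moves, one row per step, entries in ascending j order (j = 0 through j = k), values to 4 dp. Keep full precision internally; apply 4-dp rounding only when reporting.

price = 34.3843
boundary = - 82.0268 63.3022 82.0268 106.2900
tree:
34.3843
50.2432 19.0900
68.9678 31.5809 6.6395
83.4180 50.2432 13.1337 0.0000
94.5696 68.9678 25.9800 0.0000 0.0000
103.1757 83.4180 50.2432 0.0000 0.0000 0.0000

Δt=0.29760, u=1.29580, d=0.77173, q=0.48213, disc=e^(-rΔt)=0.97618
k=5 terminal: V=max(K-S,0) → 103.1757 83.4180 50.2432 0.0000 0.0000 0.0000
k=4: j=0 S=37.7004 intr=94.5696 cont=91.4193 V=94.5696[EX]; j=1 S=63.3022 intr=68.9678 cont=65.8175 V=68.9678[EX]; j=2 S=106.2900 intr=25.9800 cont=25.3995 V=25.9800[EX]; j=3 S=178.4703 intr=0.0000 cont=0.0000 V=0.0000[hold]; j=4 S=299.6673 intr=0.0000 cont=0.0000 V=0.0000[hold]  S*(4)=106.2900
k=3: j=0 S=48.8520 intr=83.4180 cont=80.2677 V=83.4180[EX]; j=1 S=82.0268 intr=50.2432 cont=47.0929 V=50.2432[EX]; j=2 S=137.7302 intr=0.0000 cont=13.1337 V=13.1337[hold]; j=3 S=231.2611 intr=0.0000 cont=0.0000 V=0.0000[hold]  S*(3)=82.0268
k=2: j=0 S=63.3022 intr=68.9678 cont=65.8175 V=68.9678[EX]; j=1 S=106.2900 intr=25.9800 cont=31.5809 V=31.5809[hold]; j=2 S=178.4703 intr=0.0000 cont=6.6395 V=6.6395[hold]  S*(2)=63.3022
k=1: j=0 S=82.0268 intr=50.2432 cont=49.7290 V=50.2432[EX]; j=1 S=137.7302 intr=0.0000 cont=19.0900 V=19.0900[hold]  S*(1)=82.0268
k=0: j=0 S=106.2900 intr=25.9800 cont=34.3843 V=34.3843[hold]  S*(0)=-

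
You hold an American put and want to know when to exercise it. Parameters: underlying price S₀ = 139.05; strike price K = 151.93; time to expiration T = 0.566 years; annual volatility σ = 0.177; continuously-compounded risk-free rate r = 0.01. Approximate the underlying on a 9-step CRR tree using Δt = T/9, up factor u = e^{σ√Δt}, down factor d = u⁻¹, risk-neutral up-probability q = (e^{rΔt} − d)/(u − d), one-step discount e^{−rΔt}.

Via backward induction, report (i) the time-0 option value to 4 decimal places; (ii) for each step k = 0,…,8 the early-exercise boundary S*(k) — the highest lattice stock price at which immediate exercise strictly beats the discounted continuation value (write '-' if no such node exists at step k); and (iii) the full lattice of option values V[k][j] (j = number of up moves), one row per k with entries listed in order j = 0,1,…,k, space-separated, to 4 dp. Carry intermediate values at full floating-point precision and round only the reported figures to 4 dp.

price = 15.4831
boundary = - - - 121.7137 116.4292 121.7137 127.2379 133.0129 139.0500
tree:
15.4831
19.9136 11.0006
24.8900 14.8820 7.0705
30.2163 19.5090 10.1990 3.9003
35.5008 24.7156 14.2430 6.1025 1.6674
40.5557 30.2163 19.1572 9.2673 2.8942 0.4228
45.3912 35.5008 24.6921 13.5571 4.9199 0.8394 0.0000
50.0168 40.5557 30.2163 18.9171 8.1276 1.6666 0.0000 0.0000
54.4415 45.3912 35.5008 24.6921 12.8800 3.3087 0.0000 0.0000 0.0000
58.6742 50.0168 40.5557 30.2163 18.9171 6.5689 0.0000 0.0000 0.0000 0.0000

Δt=0.06289  u=1.04539  d=0.95658  q=0.49599  discount=0.99937
step 9 (expiry): payoffs max(K−S,0) = 58.6742 50.0168 40.5557 30.2163 18.9171 6.5689 0.0000 0.0000 0.0000 0.0000
step 8: (k=8,j=0): S=97.4885, (K−S)⁺=54.4415, hold=54.3460 ⇒ V=54.4415 exercise | (k=8,j=1): S=106.5388, (K−S)⁺=45.3912, hold=45.2957 ⇒ V=45.3912 exercise | (k=8,j=2): S=116.4292, (K−S)⁺=35.5008, hold=35.4052 ⇒ V=35.5008 exercise | (k=8,j=3): S=127.2379, (K−S)⁺=24.6921, hold=24.5966 ⇒ V=24.6921 exercise | (k=8,j=4): S=139.0500, (K−S)⁺=12.8800, hold=12.7845 ⇒ V=12.8800 exercise | (k=8,j=5): S=151.9587, (K−S)⁺=0.0000, hold=3.3087 ⇒ V=3.3087 continue | (k=8,j=6): S=166.0657, (K−S)⁺=0.0000, hold=0.0000 ⇒ V=0.0000 continue | (k=8,j=7): S=181.4823, (K−S)⁺=0.0000, hold=0.0000 ⇒ V=0.0000 continue | (k=8,j=8): S=198.3302, (K−S)⁺=0.0000, hold=0.0000 ⇒ V=0.0000 continue  boundary S*=139.0500
step 7: (k=7,j=0): S=101.9132, (K−S)⁺=50.0168, hold=49.9213 ⇒ V=50.0168 exercise | (k=7,j=1): S=111.3743, (K−S)⁺=40.5557, hold=40.4602 ⇒ V=40.5557 exercise | (k=7,j=2): S=121.7137, (K−S)⁺=30.2163, hold=30.1208 ⇒ V=30.2163 exercise | (k=7,j=3): S=133.0129, (K−S)⁺=18.9171, hold=18.8216 ⇒ V=18.9171 exercise | (k=7,j=4): S=145.3611, (K−S)⁺=6.5689, hold=8.1276 ⇒ V=8.1276 continue | (k=7,j=5): S=158.8557, (K−S)⁺=0.0000, hold=1.6666 ⇒ V=1.6666 continue | (k=7,j=6): S=173.6030, (K−S)⁺=0.0000, hold=0.0000 ⇒ V=0.0000 continue | (k=7,j=7): S=189.7193, (K−S)⁺=0.0000, hold=0.0000 ⇒ V=0.0000 continue  boundary S*=133.0129
step 6: (k=6,j=0): S=106.5388, (K−S)⁺=45.3912, hold=45.2957 ⇒ V=45.3912 exercise | (k=6,j=1): S=116.4292, (K−S)⁺=35.5008, hold=35.4052 ⇒ V=35.5008 exercise | (k=6,j=2): S=127.2379, (K−S)⁺=24.6921, hold=24.5966 ⇒ V=24.6921 exercise | (k=6,j=3): S=139.0500, (K−S)⁺=12.8800, hold=13.5571 ⇒ V=13.5571 continue | (k=6,j=4): S=151.9587, (K−S)⁺=0.0000, hold=4.9199 ⇒ V=4.9199 continue | (k=6,j=5): S=166.0657, (K−S)⁺=0.0000, hold=0.8394 ⇒ V=0.8394 continue | (k=6,j=6): S=181.4823, (K−S)⁺=0.0000, hold=0.0000 ⇒ V=0.0000 continue  boundary S*=127.2379
step 5: (k=5,j=0): S=111.3743, (K−S)⁺=40.5557, hold=40.4602 ⇒ V=40.5557 exercise | (k=5,j=1): S=121.7137, (K−S)⁺=30.2163, hold=30.1208 ⇒ V=30.2163 exercise | (k=5,j=2): S=133.0129, (K−S)⁺=18.9171, hold=19.1572 ⇒ V=19.1572 continue | (k=5,j=3): S=145.3611, (K−S)⁺=6.5689, hold=9.2673 ⇒ V=9.2673 continue | (k=5,j=4): S=158.8557, (K−S)⁺=0.0000, hold=2.8942 ⇒ V=2.8942 continue | (k=5,j=5): S=173.6030, (K−S)⁺=0.0000, hold=0.4228 ⇒ V=0.4228 continue  boundary S*=121.7137
step 4: (k=4,j=0): S=116.4292, (K−S)⁺=35.5008, hold=35.4052 ⇒ V=35.5008 exercise | (k=4,j=1): S=127.2379, (K−S)⁺=24.6921, hold=24.7156 ⇒ V=24.7156 continue | (k=4,j=2): S=139.0500, (K−S)⁺=12.8800, hold=14.2430 ⇒ V=14.2430 continue | (k=4,j=3): S=151.9587, (K−S)⁺=0.0000, hold=6.1025 ⇒ V=6.1025 continue | (k=4,j=4): S=166.0657, (K−S)⁺=0.0000, hold=1.6674 ⇒ V=1.6674 continue  boundary S*=116.4292
step 3: (k=3,j=0): S=121.7137, (K−S)⁺=30.2163, hold=30.1325 ⇒ V=30.2163 exercise | (k=3,j=1): S=133.0129, (K−S)⁺=18.9171, hold=19.5090 ⇒ V=19.5090 continue | (k=3,j=2): S=145.3611, (K−S)⁺=6.5689, hold=10.1990 ⇒ V=10.1990 continue | (k=3,j=3): S=158.8557, (K−S)⁺=0.0000, hold=3.9003 ⇒ V=3.9003 continue  boundary S*=121.7137
step 2: (k=2,j=0): S=127.2379, (K−S)⁺=24.6921, hold=24.8900 ⇒ V=24.8900 continue | (k=2,j=1): S=139.0500, (K−S)⁺=12.8800, hold=14.8820 ⇒ V=14.8820 continue | (k=2,j=2): S=151.9587, (K−S)⁺=0.0000, hold=7.0705 ⇒ V=7.0705 continue  boundary S*=-
step 1: (k=1,j=0): S=133.0129, (K−S)⁺=18.9171, hold=19.9136 ⇒ V=19.9136 continue | (k=1,j=1): S=145.3611, (K−S)⁺=6.5689, hold=11.0006 ⇒ V=11.0006 continue  boundary S*=-
step 0: (k=0,j=0): S=139.0500, (K−S)⁺=12.8800, hold=15.4831 ⇒ V=15.4831 continue  boundary S*=-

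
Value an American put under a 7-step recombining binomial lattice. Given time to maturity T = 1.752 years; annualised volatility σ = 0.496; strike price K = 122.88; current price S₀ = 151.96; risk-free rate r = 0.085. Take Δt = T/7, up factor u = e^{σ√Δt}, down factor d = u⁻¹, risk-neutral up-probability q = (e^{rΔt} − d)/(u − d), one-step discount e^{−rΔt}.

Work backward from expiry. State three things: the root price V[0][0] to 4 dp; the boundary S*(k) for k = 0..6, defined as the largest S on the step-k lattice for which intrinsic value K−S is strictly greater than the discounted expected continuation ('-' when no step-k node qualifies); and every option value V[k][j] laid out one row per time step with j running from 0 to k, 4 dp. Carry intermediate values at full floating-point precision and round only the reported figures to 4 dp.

params: Δt=0.25029 u=1.28164 d=0.78025 q=0.48117 e^(-rΔt)=0.97895
t_7 payoffs: 96.1276 78.9363 50.6979 4.3133 0.0000 0.0000 0.0000 0.0000
t_6: node(6,0) S=34.2870 payoff=88.5930 vs cont=86.0064 → 88.5930 [stop]  node(6,1) S=56.3201 payoff=66.5599 vs cont=63.9734 → 66.5599 [stop]  node(6,2) S=92.5116 payoff=30.3684 vs cont=27.7818 → 30.3684 [stop]  node(6,3) S=151.9600 payoff=0.0000 vs cont=2.1908 → 2.1908 [wait]  node(6,4) S=249.6102 payoff=0.0000 vs cont=0.0000 → 0.0000 [wait]  node(6,5) S=410.0110 payoff=0.0000 vs cont=0.0000 → 0.0000 [wait]  node(6,6) S=673.4861 payoff=0.0000 vs cont=0.0000 → 0.0000 [wait]  ⇒ S*(6)=92.5116
t_5: node(5,0) S=43.9437 payoff=78.9363 vs cont=76.3497 → 78.9363 [stop]  node(5,1) S=72.1821 payoff=50.6979 vs cont=48.1113 → 50.6979 [stop]  node(5,2) S=118.5667 payoff=4.3133 vs cont=16.4564 → 16.4564 [wait]  node(5,3) S=194.7582 payoff=0.0000 vs cont=1.1127 → 1.1127 [wait]  node(5,4) S=319.9108 payoff=0.0000 vs cont=0.0000 → 0.0000 [wait]  node(5,5) S=525.4871 payoff=0.0000 vs cont=0.0000 → 0.0000 [wait]  ⇒ S*(5)=72.1821
t_4: node(4,0) S=56.3201 payoff=66.5599 vs cont=63.9734 → 66.5599 [stop]  node(4,1) S=92.5116 payoff=30.3684 vs cont=33.5017 → 33.5017 [wait]  node(4,2) S=151.9600 payoff=0.0000 vs cont=8.8826 → 8.8826 [wait]  node(4,3) S=249.6102 payoff=0.0000 vs cont=0.5652 → 0.5652 [wait]  node(4,4) S=410.0110 payoff=0.0000 vs cont=0.0000 → 0.0000 [wait]  ⇒ S*(4)=56.3201
t_3: node(3,0) S=72.1821 payoff=50.6979 vs cont=49.5872 → 50.6979 [stop]  node(3,1) S=118.5667 payoff=4.3133 vs cont=21.2000 → 21.2000 [wait]  node(3,2) S=194.7582 payoff=0.0000 vs cont=4.7778 → 4.7778 [wait]  node(3,3) S=319.9108 payoff=0.0000 vs cont=0.2871 → 0.2871 [wait]  ⇒ S*(3)=72.1821
t_2: node(2,0) S=92.5116 payoff=30.3684 vs cont=35.7361 → 35.7361 [wait]  node(2,1) S=151.9600 payoff=0.0000 vs cont=13.0183 → 13.0183 [wait]  node(2,2) S=249.6102 payoff=0.0000 vs cont=2.5619 → 2.5619 [wait]  ⇒ S*(2)=-
t_1: node(1,0) S=118.5667 payoff=4.3133 vs cont=24.2829 → 24.2829 [wait]  node(1,1) S=194.7582 payoff=0.0000 vs cont=7.8189 → 7.8189 [wait]  ⇒ S*(1)=-
t_0: node(0,0) S=151.9600 payoff=0.0000 vs cont=16.0166 → 16.0166 [wait]  ⇒ S*(0)=-

price = 16.0166
boundary = - - - 72.1821 56.3201 72.1821 92.5116
tree:
16.0166
24.2829 7.8189
35.7361 13.0183 2.5619
50.6979 21.2000 4.7778 0.2871
66.5599 33.5017 8.8826 0.5652 0.0000
78.9363 50.6979 16.4564 1.1127 0.0000 0.0000
88.5930 66.5599 30.3684 2.1908 0.0000 0.0000 0.0000
96.1276 78.9363 50.6979 4.3133 0.0000 0.0000 0.0000 0.0000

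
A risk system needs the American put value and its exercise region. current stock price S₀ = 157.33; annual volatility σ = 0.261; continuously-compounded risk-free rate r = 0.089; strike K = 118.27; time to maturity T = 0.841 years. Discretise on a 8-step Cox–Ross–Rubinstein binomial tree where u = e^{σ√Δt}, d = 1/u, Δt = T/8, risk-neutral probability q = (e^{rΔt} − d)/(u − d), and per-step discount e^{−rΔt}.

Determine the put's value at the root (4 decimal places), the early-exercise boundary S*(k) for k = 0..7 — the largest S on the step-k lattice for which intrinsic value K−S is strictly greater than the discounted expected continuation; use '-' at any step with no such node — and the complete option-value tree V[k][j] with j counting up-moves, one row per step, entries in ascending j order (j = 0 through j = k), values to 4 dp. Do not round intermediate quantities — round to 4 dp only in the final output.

Δt=0.10512, u=1.08831, d=0.91886, q=0.53433, disc=e^(-rΔt)=0.99069
k=8 terminal: V=max(K-S,0) → 38.3238 23.5806 6.1186 0.0000 0.0000 0.0000 0.0000 0.0000 0.0000
k=7: j=0 S=87.0060 intr=31.2640 cont=30.1626 V=31.2640[EX]; j=1 S=103.0512 intr=15.2188 cont=14.1175 V=15.2188[EX]; j=2 S=122.0552 intr=0.0000 cont=2.8227 V=2.8227[hold]; j=3 S=144.5639 intr=0.0000 cont=0.0000 V=0.0000[hold]; j=4 S=171.2235 intr=0.0000 cont=0.0000 V=0.0000[hold]; j=5 S=202.7994 intr=0.0000 cont=0.0000 V=0.0000[hold]; j=6 S=240.1985 intr=0.0000 cont=0.0000 V=0.0000[hold]; j=7 S=284.4944 intr=0.0000 cont=0.0000 V=0.0000[hold]  S*(7)=103.0512
k=6: j=0 S=94.6894 intr=23.5806 cont=22.4793 V=23.5806[EX]; j=1 S=112.1514 intr=6.1186 cont=8.5152 V=8.5152[hold]; j=2 S=132.8336 intr=0.0000 cont=1.3022 V=1.3022[hold]; j=3 S=157.3300 intr=0.0000 cont=0.0000 V=0.0000[hold]; j=4 S=186.3438 intr=0.0000 cont=0.0000 V=0.0000[hold]; j=5 S=220.7082 intr=0.0000 cont=0.0000 V=0.0000[hold]; j=6 S=261.4098 intr=0.0000 cont=0.0000 V=0.0000[hold]  S*(6)=94.6894
k=5: j=0 S=103.0512 intr=15.2188 cont=15.3861 V=15.3861[hold]; j=1 S=122.0552 intr=0.0000 cont=4.6177 V=4.6177[hold]; j=2 S=144.5639 intr=0.0000 cont=0.6008 V=0.6008[hold]; j=3 S=171.2235 intr=0.0000 cont=0.0000 V=0.0000[hold]; j=4 S=202.7994 intr=0.0000 cont=0.0000 V=0.0000[hold]; j=5 S=240.1985 intr=0.0000 cont=0.0000 V=0.0000[hold]  S*(5)=-
k=4: j=0 S=112.1514 intr=6.1186 cont=9.5425 V=9.5425[hold]; j=1 S=132.8336 intr=0.0000 cont=2.4483 V=2.4483[hold]; j=2 S=157.3300 intr=0.0000 cont=0.2771 V=0.2771[hold]; j=3 S=186.3438 intr=0.0000 cont=0.0000 V=0.0000[hold]; j=4 S=220.7082 intr=0.0000 cont=0.0000 V=0.0000[hold]  S*(4)=-
k=3: j=0 S=122.0552 intr=0.0000 cont=5.6983 V=5.6983[hold]; j=1 S=144.5639 intr=0.0000 cont=1.2762 V=1.2762[hold]; j=2 S=171.2235 intr=0.0000 cont=0.1279 V=0.1279[hold]; j=3 S=202.7994 intr=0.0000 cont=0.0000 V=0.0000[hold]  S*(3)=-
k=2: j=0 S=132.8336 intr=0.0000 cont=3.3044 V=3.3044[hold]; j=1 S=157.3300 intr=0.0000 cont=0.6564 V=0.6564[hold]; j=2 S=186.3438 intr=0.0000 cont=0.0590 V=0.0590[hold]  S*(2)=-
k=1: j=0 S=144.5639 intr=0.0000 cont=1.8719 V=1.8719[hold]; j=1 S=171.2235 intr=0.0000 cont=0.3341 V=0.3341[hold]  S*(1)=-
k=0: j=0 S=157.3300 intr=0.0000 cont=1.0404 V=1.0404[hold]  S*(0)=-

price = 1.0404
boundary = - - - - - - 94.6894 103.0512
tree:
1.0404
1.8719 0.3341
3.3044 0.6564 0.0590
5.6983 1.2762 0.1279 0.0000
9.5425 2.4483 0.2771 0.0000 0.0000
15.3861 4.6177 0.6008 0.0000 0.0000 0.0000
23.5806 8.5152 1.3022 0.0000 0.0000 0.0000 0.0000
31.2640 15.2188 2.8227 0.0000 0.0000 0.0000 0.0000 0.0000
38.3238 23.5806 6.1186 0.0000 0.0000 0.0000 0.0000 0.0000 0.0000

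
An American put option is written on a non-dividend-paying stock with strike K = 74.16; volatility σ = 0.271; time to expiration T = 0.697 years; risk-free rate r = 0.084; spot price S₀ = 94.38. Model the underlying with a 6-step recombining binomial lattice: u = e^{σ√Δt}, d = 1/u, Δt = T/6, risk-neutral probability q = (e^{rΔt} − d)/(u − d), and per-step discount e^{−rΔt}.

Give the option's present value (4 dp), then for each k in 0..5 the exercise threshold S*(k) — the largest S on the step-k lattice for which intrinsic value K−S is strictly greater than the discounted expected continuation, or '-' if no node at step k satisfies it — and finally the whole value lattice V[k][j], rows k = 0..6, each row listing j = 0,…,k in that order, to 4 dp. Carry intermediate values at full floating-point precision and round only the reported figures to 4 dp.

Δt=0.11617, u=1.09677, d=0.91177, q=0.52993, disc=e^(-rΔt)=0.99029
k=6 terminal: V=max(K-S,0) → 19.9353 8.9334 0.0000 0.0000 0.0000 0.0000 0.0000
k=5: j=0 S=59.4717 intr=14.6883 cont=13.9681 V=14.6883[EX]; j=1 S=71.5383 intr=2.6217 cont=4.1585 V=4.1585[hold]; j=2 S=86.0530 intr=0.0000 cont=0.0000 V=0.0000[hold]; j=3 S=103.5127 intr=0.0000 cont=0.0000 V=0.0000[hold]; j=4 S=124.5150 intr=0.0000 cont=0.0000 V=0.0000[hold]; j=5 S=149.7784 intr=0.0000 cont=0.0000 V=0.0000[hold]  S*(5)=59.4717
k=4: j=0 S=65.2266 intr=8.9334 cont=9.0198 V=9.0198[hold]; j=1 S=78.4607 intr=0.0000 cont=1.9358 V=1.9358[hold]; j=2 S=94.3800 intr=0.0000 cont=0.0000 V=0.0000[hold]; j=3 S=113.5292 intr=0.0000 cont=0.0000 V=0.0000[hold]; j=4 S=136.5637 intr=0.0000 cont=0.0000 V=0.0000[hold]  S*(4)=-
k=3: j=0 S=71.5383 intr=2.6217 cont=5.2146 V=5.2146[hold]; j=1 S=86.0530 intr=0.0000 cont=0.9011 V=0.9011[hold]; j=2 S=103.5127 intr=0.0000 cont=0.0000 V=0.0000[hold]; j=3 S=124.5150 intr=0.0000 cont=0.0000 V=0.0000[hold]  S*(3)=-
k=2: j=0 S=78.4607 intr=0.0000 cont=2.9003 V=2.9003[hold]; j=1 S=94.3800 intr=0.0000 cont=0.4195 V=0.4195[hold]; j=2 S=113.5292 intr=0.0000 cont=0.0000 V=0.0000[hold]  S*(2)=-
k=1: j=0 S=86.0530 intr=0.0000 cont=1.5703 V=1.5703[hold]; j=1 S=103.5127 intr=0.0000 cont=0.1953 V=0.1953[hold]  S*(1)=-
k=0: j=0 S=94.3800 intr=0.0000 cont=0.8334 V=0.8334[hold]  S*(0)=-

price = 0.8334
boundary = - - - - - 59.4717
tree:
0.8334
1.5703 0.1953
2.9003 0.4195 0.0000
5.2146 0.9011 0.0000 0.0000
9.0198 1.9358 0.0000 0.0000 0.0000
14.6883 4.1585 0.0000 0.0000 0.0000 0.0000
19.9353 8.9334 0.0000 0.0000 0.0000 0.0000 0.0000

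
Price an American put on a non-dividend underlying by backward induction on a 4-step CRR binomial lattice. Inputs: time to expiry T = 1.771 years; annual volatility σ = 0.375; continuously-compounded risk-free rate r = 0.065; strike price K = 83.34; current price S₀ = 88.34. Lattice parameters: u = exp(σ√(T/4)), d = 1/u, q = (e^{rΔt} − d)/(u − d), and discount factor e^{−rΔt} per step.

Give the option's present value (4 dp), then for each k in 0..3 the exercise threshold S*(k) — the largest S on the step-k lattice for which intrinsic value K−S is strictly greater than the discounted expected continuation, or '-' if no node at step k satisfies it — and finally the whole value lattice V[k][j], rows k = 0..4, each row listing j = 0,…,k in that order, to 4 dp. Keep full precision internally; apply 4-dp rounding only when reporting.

Δt=0.44275  u=1.28341  d=0.77917  q=0.49584  discount=0.97163
step 4 (expiry): payoffs max(K−S,0) = 50.7795 29.7079 0.0000 0.0000 0.0000
step 3: (k=3,j=0): S=41.7886, (K−S)⁺=41.5514, hold=39.1871 ⇒ V=41.5514 exercise | (k=3,j=1): S=68.8321, (K−S)⁺=14.5079, hold=14.5526 ⇒ V=14.5526 continue | (k=3,j=2): S=113.3767, (K−S)⁺=0.0000, hold=0.0000 ⇒ V=0.0000 continue | (k=3,j=3): S=186.7483, (K−S)⁺=0.0000, hold=0.0000 ⇒ V=0.0000 continue  boundary S*=41.7886
step 2: (k=2,j=0): S=53.6321, (K−S)⁺=29.7079, hold=27.3652 ⇒ V=29.7079 exercise | (k=2,j=1): S=88.3400, (K−S)⁺=0.0000, hold=7.1286 ⇒ V=7.1286 continue | (k=2,j=2): S=145.5091, (K−S)⁺=0.0000, hold=0.0000 ⇒ V=0.0000 continue  boundary S*=53.6321
step 1: (k=1,j=0): S=68.8321, (K−S)⁺=14.5079, hold=17.9870 ⇒ V=17.9870 continue | (k=1,j=1): S=113.3767, (K−S)⁺=0.0000, hold=3.4920 ⇒ V=3.4920 continue  boundary S*=-
step 0: (k=0,j=0): S=88.3400, (K−S)⁺=0.0000, hold=10.4934 ⇒ V=10.4934 continue  boundary S*=-

price = 10.4934
boundary = - - 53.6321 41.7886
tree:
10.4934
17.9870 3.4920
29.7079 7.1286 0.0000
41.5514 14.5526 0.0000 0.0000
50.7795 29.7079 0.0000 0.0000 0.0000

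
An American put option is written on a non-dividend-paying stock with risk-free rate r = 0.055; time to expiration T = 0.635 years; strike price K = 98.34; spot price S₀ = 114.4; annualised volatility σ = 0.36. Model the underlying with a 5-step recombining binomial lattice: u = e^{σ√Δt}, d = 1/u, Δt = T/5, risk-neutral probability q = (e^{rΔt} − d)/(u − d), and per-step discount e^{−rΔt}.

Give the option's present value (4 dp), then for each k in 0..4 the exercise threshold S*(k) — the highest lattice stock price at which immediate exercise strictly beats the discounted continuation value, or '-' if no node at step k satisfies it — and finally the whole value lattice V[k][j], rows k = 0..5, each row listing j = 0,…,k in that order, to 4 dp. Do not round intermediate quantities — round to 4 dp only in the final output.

Δt=0.12700  u=1.13689  d=0.87960  q=0.49521  discount=0.99304
step 5 (expiry): payoffs max(K−S,0) = 38.1062 20.4871 0.0000 0.0000 0.0000 0.0000
step 4: (k=4,j=0): S=68.4790, (K−S)⁺=29.8610, hold=29.1765 ⇒ V=29.8610 exercise | (k=4,j=1): S=88.5099, (K−S)⁺=9.8301, hold=10.2696 ⇒ V=10.2696 continue | (k=4,j=2): S=114.4000, (K−S)⁺=0.0000, hold=0.0000 ⇒ V=0.0000 continue | (k=4,j=3): S=147.8633, (K−S)⁺=0.0000, hold=0.0000 ⇒ V=0.0000 continue | (k=4,j=4): S=191.1149, (K−S)⁺=0.0000, hold=0.0000 ⇒ V=0.0000 continue  boundary S*=68.4790
step 3: (k=3,j=0): S=77.8529, (K−S)⁺=20.4871, hold=20.0188 ⇒ V=20.4871 exercise | (k=3,j=1): S=100.6257, (K−S)⁺=0.0000, hold=5.1479 ⇒ V=5.1479 continue | (k=3,j=2): S=130.0598, (K−S)⁺=0.0000, hold=0.0000 ⇒ V=0.0000 continue | (k=3,j=3): S=168.1037, (K−S)⁺=0.0000, hold=0.0000 ⇒ V=0.0000 continue  boundary S*=77.8529
step 2: (k=2,j=0): S=88.5099, (K−S)⁺=9.8301, hold=12.8012 ⇒ V=12.8012 continue | (k=2,j=1): S=114.4000, (K−S)⁺=0.0000, hold=2.5805 ⇒ V=2.5805 continue | (k=2,j=2): S=147.8633, (K−S)⁺=0.0000, hold=0.0000 ⇒ V=0.0000 continue  boundary S*=-
step 1: (k=1,j=0): S=100.6257, (K−S)⁺=0.0000, hold=7.6859 ⇒ V=7.6859 continue | (k=1,j=1): S=130.0598, (K−S)⁺=0.0000, hold=1.2935 ⇒ V=1.2935 continue  boundary S*=-
step 0: (k=0,j=0): S=114.4000, (K−S)⁺=0.0000, hold=4.4888 ⇒ V=4.4888 continue  boundary S*=-

price = 4.4888
boundary = - - - 77.8529 68.4790
tree:
4.4888
7.6859 1.2935
12.8012 2.5805 0.0000
20.4871 5.1479 0.0000 0.0000
29.8610 10.2696 0.0000 0.0000 0.0000
38.1062 20.4871 0.0000 0.0000 0.0000 0.0000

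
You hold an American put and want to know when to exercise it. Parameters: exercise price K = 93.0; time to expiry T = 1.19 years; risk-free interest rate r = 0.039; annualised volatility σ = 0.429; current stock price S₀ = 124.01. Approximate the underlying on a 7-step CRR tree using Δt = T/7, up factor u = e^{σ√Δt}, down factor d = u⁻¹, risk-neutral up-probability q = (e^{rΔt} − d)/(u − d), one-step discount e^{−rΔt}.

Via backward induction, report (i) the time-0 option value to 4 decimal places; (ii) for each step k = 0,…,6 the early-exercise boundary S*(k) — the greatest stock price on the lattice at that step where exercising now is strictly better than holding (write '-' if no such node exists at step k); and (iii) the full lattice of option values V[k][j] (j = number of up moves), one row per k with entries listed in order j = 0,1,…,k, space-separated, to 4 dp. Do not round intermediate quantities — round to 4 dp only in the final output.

price = 7.1188
boundary = - - - - - 51.2111 61.1199
tree:
7.1188
10.8702 3.0657
16.1550 5.1721 0.7767
23.2153 8.5654 1.4881 0.0000
31.9821 13.8355 2.8512 0.0000 0.0000
41.7889 21.5738 5.4629 0.0000 0.0000 0.0000
50.0913 31.8801 10.4668 0.0000 0.0000 0.0000 0.0000
57.0477 41.7889 20.0541 0.0000 0.0000 0.0000 0.0000 0.0000

Δt=0.17000  u=1.19349  d=0.83788  q=0.47460  discount=0.99339
step 7 (expiry): payoffs max(K−S,0) = 57.0477 41.7889 20.0541 0.0000 0.0000 0.0000 0.0000 0.0000
step 6: (k=6,j=0): S=42.9087, (K−S)⁺=50.0913, hold=49.4767 ⇒ V=50.0913 exercise | (k=6,j=1): S=61.1199, (K−S)⁺=31.8801, hold=31.2656 ⇒ V=31.8801 exercise | (k=6,j=2): S=87.0602, (K−S)⁺=5.9398, hold=10.4668 ⇒ V=10.4668 continue | (k=6,j=3): S=124.0100, (K−S)⁺=0.0000, hold=0.0000 ⇒ V=0.0000 continue | (k=6,j=4): S=176.6419, (K−S)⁺=0.0000, hold=0.0000 ⇒ V=0.0000 continue | (k=6,j=5): S=251.6117, (K−S)⁺=0.0000, hold=0.0000 ⇒ V=0.0000 continue | (k=6,j=6): S=358.4000, (K−S)⁺=0.0000, hold=0.0000 ⇒ V=0.0000 continue  boundary S*=61.1199
step 5: (k=5,j=0): S=51.2111, (K−S)⁺=41.7889, hold=41.1744 ⇒ V=41.7889 exercise | (k=5,j=1): S=72.9459, (K−S)⁺=20.0541, hold=21.5738 ⇒ V=21.5738 continue | (k=5,j=2): S=103.9054, (K−S)⁺=0.0000, hold=5.4629 ⇒ V=5.4629 continue | (k=5,j=3): S=148.0046, (K−S)⁺=0.0000, hold=0.0000 ⇒ V=0.0000 continue | (k=5,j=4): S=210.8203, (K−S)⁺=0.0000, hold=0.0000 ⇒ V=0.0000 continue | (k=5,j=5): S=300.2959, (K−S)⁺=0.0000, hold=0.0000 ⇒ V=0.0000 continue  boundary S*=51.2111
step 4: (k=4,j=0): S=61.1199, (K−S)⁺=31.8801, hold=31.9821 ⇒ V=31.9821 continue | (k=4,j=1): S=87.0602, (K−S)⁺=5.9398, hold=13.8355 ⇒ V=13.8355 continue | (k=4,j=2): S=124.0100, (K−S)⁺=0.0000, hold=2.8512 ⇒ V=2.8512 continue | (k=4,j=3): S=176.6419, (K−S)⁺=0.0000, hold=0.0000 ⇒ V=0.0000 continue | (k=4,j=4): S=251.6117, (K−S)⁺=0.0000, hold=0.0000 ⇒ V=0.0000 continue  boundary S*=-
step 3: (k=3,j=0): S=72.9459, (K−S)⁺=20.0541, hold=23.2153 ⇒ V=23.2153 continue | (k=3,j=1): S=103.9054, (K−S)⁺=0.0000, hold=8.5654 ⇒ V=8.5654 continue | (k=3,j=2): S=148.0046, (K−S)⁺=0.0000, hold=1.4881 ⇒ V=1.4881 continue | (k=3,j=3): S=210.8203, (K−S)⁺=0.0000, hold=0.0000 ⇒ V=0.0000 continue  boundary S*=-
step 2: (k=2,j=0): S=87.0602, (K−S)⁺=5.9398, hold=16.1550 ⇒ V=16.1550 continue | (k=2,j=1): S=124.0100, (K−S)⁺=0.0000, hold=5.1721 ⇒ V=5.1721 continue | (k=2,j=2): S=176.6419, (K−S)⁺=0.0000, hold=0.7767 ⇒ V=0.7767 continue  boundary S*=-
step 1: (k=1,j=0): S=103.9054, (K−S)⁺=0.0000, hold=10.8702 ⇒ V=10.8702 continue | (k=1,j=1): S=148.0046, (K−S)⁺=0.0000, hold=3.0657 ⇒ V=3.0657 continue  boundary S*=-
step 0: (k=0,j=0): S=124.0100, (K−S)⁺=0.0000, hold=7.1188 ⇒ V=7.1188 continue  boundary S*=-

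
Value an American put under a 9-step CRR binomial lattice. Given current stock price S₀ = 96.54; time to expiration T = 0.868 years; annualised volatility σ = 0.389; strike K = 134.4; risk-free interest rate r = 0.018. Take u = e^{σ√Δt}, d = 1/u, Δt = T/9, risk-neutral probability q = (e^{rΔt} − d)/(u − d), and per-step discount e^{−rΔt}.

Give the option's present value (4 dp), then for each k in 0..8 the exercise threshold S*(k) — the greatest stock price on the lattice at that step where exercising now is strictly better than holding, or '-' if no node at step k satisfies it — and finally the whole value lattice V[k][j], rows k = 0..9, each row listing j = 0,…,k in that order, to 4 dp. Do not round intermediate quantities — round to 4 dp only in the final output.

Δt=0.09644, u=1.12841, d=0.88621, q=0.47701, disc=e^(-rΔt)=0.99827
k=9 terminal: V=max(K-S,0) → 101.8524 92.9571 81.6308 67.2090 48.8457 25.4637 0.0000 0.0000 0.0000 0.0000
k=8: j=0 S=36.7269 intr=97.6731 cont=97.4400 V=97.6731[EX]; j=1 S=46.7644 intr=87.6356 cont=87.4025 V=87.6356[EX]; j=2 S=59.5451 intr=74.8549 cont=74.6218 V=74.8549[EX]; j=3 S=75.8187 intr=58.5813 cont=58.3481 V=58.5813[EX]; j=4 S=96.5400 intr=37.8600 cont=37.6269 V=37.8600[EX]; j=5 S=122.9244 intr=11.4756 cont=13.2942 V=13.2942[hold]; j=6 S=156.5196 intr=0.0000 cont=0.0000 V=0.0000[hold]; j=7 S=199.2964 intr=0.0000 cont=0.0000 V=0.0000[hold]; j=8 S=253.7640 intr=0.0000 cont=0.0000 V=0.0000[hold]  S*(8)=96.5400
k=7: j=0 S=41.4429 intr=92.9571 cont=92.7240 V=92.9571[EX]; j=1 S=52.7692 intr=81.6308 cont=81.3977 V=81.6308[EX]; j=2 S=67.1910 intr=67.2090 cont=66.9759 V=67.2090[EX]; j=3 S=85.5543 intr=48.8457 cont=48.6126 V=48.8457[EX]; j=4 S=108.9363 intr=25.4637 cont=26.0965 V=26.0965[hold]; j=5 S=138.7086 intr=0.0000 cont=6.9407 V=6.9407[hold]; j=6 S=176.6176 intr=0.0000 cont=0.0000 V=0.0000[hold]; j=7 S=224.8872 intr=0.0000 cont=0.0000 V=0.0000[hold]  S*(7)=85.5543
k=6: j=0 S=46.7644 intr=87.6356 cont=87.4025 V=87.6356[EX]; j=1 S=59.5451 intr=74.8549 cont=74.6218 V=74.8549[EX]; j=2 S=75.8187 intr=58.5813 cont=58.3481 V=58.5813[EX]; j=3 S=96.5400 intr=37.8600 cont=37.9282 V=37.9282[hold]; j=4 S=122.9244 intr=11.4756 cont=16.9296 V=16.9296[hold]; j=5 S=156.5196 intr=0.0000 cont=3.6236 V=3.6236[hold]; j=6 S=199.2964 intr=0.0000 cont=0.0000 V=0.0000[hold]  S*(6)=75.8187
k=5: j=0 S=52.7692 intr=81.6308 cont=81.3977 V=81.6308[EX]; j=1 S=67.1910 intr=67.2090 cont=66.9759 V=67.2090[EX]; j=2 S=85.5543 intr=48.8457 cont=48.6451 V=48.8457[EX]; j=3 S=108.9363 intr=25.4637 cont=27.8633 V=27.8633[hold]; j=4 S=138.7086 intr=0.0000 cont=10.5642 V=10.5642[hold]; j=5 S=176.6176 intr=0.0000 cont=1.8918 V=1.8918[hold]  S*(5)=85.5543
k=4: j=0 S=59.5451 intr=74.8549 cont=74.6218 V=74.8549[EX]; j=1 S=75.8187 intr=58.5813 cont=58.3481 V=58.5813[EX]; j=2 S=96.5400 intr=37.8600 cont=38.7695 V=38.7695[hold]; j=3 S=122.9244 intr=11.4756 cont=19.5774 V=19.5774[hold]; j=4 S=156.5196 intr=0.0000 cont=6.4162 V=6.4162[hold]  S*(4)=75.8187
k=3: j=0 S=67.1910 intr=67.2090 cont=66.9759 V=67.2090[EX]; j=1 S=85.5543 intr=48.8457 cont=49.0457 V=49.0457[hold]; j=2 S=108.9363 intr=25.4637 cont=29.5634 V=29.5634[hold]; j=3 S=138.7086 intr=0.0000 cont=13.2764 V=13.2764[hold]  S*(3)=67.1910
k=2: j=0 S=75.8187 intr=58.5813 cont=58.4434 V=58.5813[EX]; j=1 S=96.5400 intr=37.8600 cont=39.6835 V=39.6835[hold]; j=2 S=122.9244 intr=11.4756 cont=21.7565 V=21.7565[hold]  S*(2)=75.8187
k=1: j=0 S=85.5543 intr=48.8457 cont=49.4809 V=49.4809[hold]; j=1 S=108.9363 intr=25.4637 cont=31.0782 V=31.0782[hold]  S*(1)=-
k=0: j=0 S=96.5400 intr=37.8600 cont=40.6320 V=40.6320[hold]  S*(0)=-

price = 40.6320
boundary = - - 75.8187 67.1910 75.8187 85.5543 75.8187 85.5543 96.5400
tree:
40.6320
49.4809 31.0782
58.5813 39.6835 21.7565
67.2090 49.0457 29.5634 13.2764
74.8549 58.5813 38.7695 19.5774 6.4162
81.6308 67.2090 48.8457 27.8633 10.5642 1.8918
87.6356 74.8549 58.5813 37.9282 16.9296 3.6236 0.0000
92.9571 81.6308 67.2090 48.8457 26.0965 6.9407 0.0000 0.0000
97.6731 87.6356 74.8549 58.5813 37.8600 13.2942 0.0000 0.0000 0.0000
101.8524 92.9571 81.6308 67.2090 48.8457 25.4637 0.0000 0.0000 0.0000 0.0000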